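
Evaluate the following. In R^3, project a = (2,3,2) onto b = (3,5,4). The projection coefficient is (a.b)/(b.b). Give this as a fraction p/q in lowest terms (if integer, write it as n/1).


Projection coefficient = (a . b) / (b . b)
a . b = 2*3 + 3*5 + 2*4
= 6 + 15 + 8 = 29
b . b = 3^2 + 5^2 + 4^2
= 9 + 25 + 16 = 50
Coefficient = 29/50
In lowest terms: 29/50


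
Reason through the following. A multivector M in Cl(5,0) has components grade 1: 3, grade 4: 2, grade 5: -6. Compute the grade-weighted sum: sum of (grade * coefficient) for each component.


Grade-weighted sum = sum of grade_k * coefficient_k
1*3 = 3
4*2 = 8
5*(-6) = -30
Total = 3 + 8 + (-30) = -19


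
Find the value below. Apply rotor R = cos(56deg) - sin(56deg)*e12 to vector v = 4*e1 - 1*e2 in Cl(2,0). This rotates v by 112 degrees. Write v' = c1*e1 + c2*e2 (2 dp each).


Rotor R = cos(56deg) - sin(56deg)*e12
Rotation angle theta = 2 * 56 = 112 degrees
v' = R*v*~R rotates v by theta.
cos(112deg) = -0.3746, sin(112deg) = 0.9272
v'_1 = 4*cos(112deg) - (-1)*sin(112deg)
= 4*(-0.3746) - (-1)*0.9272
= -0.57
v'_2 = 4*sin(112deg) + (-1)*cos(112deg)
= 4*0.9272 + (-1)*(-0.3746)
= 4.08
v' = -0.57*e1 + 4.08*e2


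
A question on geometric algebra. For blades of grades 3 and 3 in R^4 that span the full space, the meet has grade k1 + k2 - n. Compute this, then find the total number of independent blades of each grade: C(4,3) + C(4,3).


Meet grade = grade(A) + grade(B) - n
= 3 + 3 - 4 = 2
C(4,3) = 4
C(4,3) = 4
dim_A + dim_B = 4 + 4 = 8


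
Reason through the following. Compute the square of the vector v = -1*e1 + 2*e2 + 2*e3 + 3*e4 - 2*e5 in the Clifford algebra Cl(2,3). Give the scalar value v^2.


v^2 = sum of c_i^2 * e_i^2
Positive signature terms (e_i^2 = +1): (-1)^2 + 2^2 = 5
Negative signature terms (e_j^2 = -1): 2^2 + 3^2 + (-2)^2 = 17
v^2 = 5 - 17 = -12


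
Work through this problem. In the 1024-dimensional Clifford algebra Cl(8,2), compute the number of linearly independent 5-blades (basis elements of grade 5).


Number of grade-k basis blades in Cl(p,q) with n = p + q is C(n, k).
n = 8 + 2 = 10
C(10, 5) = 10! / (5! * 5!)
= 3628800 / (120 * 120)
= 252


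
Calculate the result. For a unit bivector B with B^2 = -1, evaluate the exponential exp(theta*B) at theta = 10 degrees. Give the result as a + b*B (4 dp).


For a unit bivector B with B^2 = -1, the exponential series gives
e^(theta*B) = cos(theta) + sin(theta)*B (the GA analogue of Euler's formula).
theta = 10 degrees = 0.174533 rad
cos(10 deg) = 0.9848
sin(10 deg) = 0.1736
exp(theta*B) = 0.9848 + 0.1736*B


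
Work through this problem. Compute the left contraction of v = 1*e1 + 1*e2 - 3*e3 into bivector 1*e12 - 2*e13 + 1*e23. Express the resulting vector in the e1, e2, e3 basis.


Left contraction v _| B = <vB>_1 (grade-1 part of the geometric product vB).
Using e1_|e12 = e2, e2_|e12 = -e1, e1_|e13 = e3, e3_|e13 = -e1, e2_|e23 = e3, e3_|e23 = -e2:
e1 coeff: -v2*b12 - v3*b13 = -(1)*(1) - (-3)*(-2) = -7
e2 coeff: v1*b12 - v3*b23 = (1)*(1) - (-3)*(1) = 4
e3 coeff: v1*b13 + v2*b23 = (1)*(-2) + (1)*(1) = -1
v _| B = -7*e1 + 4*e2 - 1*e3


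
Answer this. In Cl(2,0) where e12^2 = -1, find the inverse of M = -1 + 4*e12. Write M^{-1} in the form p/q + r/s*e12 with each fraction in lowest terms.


M = -1 + 4*e12, where e12^2 = -1.
Since M commutes with its reverse ~M = a - b*e12, M * ~M = a^2 - b^2*e12^2 = a^2 + b^2.
So M^{-1} = ~M / (a^2 + b^2) = (a - b*e12)/(a^2 + b^2).
a^2 + b^2 = 1 + 16 = 17
Scalar part = -1/17 = -1/17
Bivector coeff = -4/17 = -4/17
M^{-1} = -1/17 - 4/17*e12


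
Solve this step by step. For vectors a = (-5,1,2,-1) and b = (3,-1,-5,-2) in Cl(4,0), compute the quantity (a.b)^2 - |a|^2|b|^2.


a . b = (-5)*3 + 1*(-1) + 2*(-5) + (-1)*(-2)
= -15 + (-1) + (-10) + 2 = -24
|a|^2 = (-5)^2 + 1^2 + 2^2 + (-1)^2 = 31
|b|^2 = 3^2 + (-1)^2 + (-5)^2 + (-2)^2 = 39
(a.b)^2 = (-24)^2 = 576
|a|^2 * |b|^2 = 31 * 39 = 1209
Result = 576 - 1209 = -633


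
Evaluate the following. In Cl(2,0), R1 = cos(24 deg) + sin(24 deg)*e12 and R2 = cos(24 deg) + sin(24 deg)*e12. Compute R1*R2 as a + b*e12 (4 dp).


Same-plane rotors commute and their half-angles add:
R1*R2 = cos(a1 + a2) + sin(a1 + a2)*e12.
a1 + a2 = 24 + 24 = 48 deg
cos(48 deg) = 0.6691
sin(48 deg) = 0.7431
R1*R2 = 0.6691 + 0.7431*e12


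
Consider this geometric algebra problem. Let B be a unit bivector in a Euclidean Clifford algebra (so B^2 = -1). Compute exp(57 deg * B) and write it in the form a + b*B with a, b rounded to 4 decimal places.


For a unit bivector B with B^2 = -1, the exponential series gives
e^(theta*B) = cos(theta) + sin(theta)*B (the GA analogue of Euler's formula).
theta = 57 degrees = 0.994838 rad
cos(57 deg) = 0.5446
sin(57 deg) = 0.8387
exp(theta*B) = 0.5446 + 0.8387*B


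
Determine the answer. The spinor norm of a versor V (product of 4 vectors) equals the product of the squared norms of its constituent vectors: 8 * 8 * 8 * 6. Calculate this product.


Spinor norm N(V) = |v1|^2 * |v2|^2 * ... * |v4|^2
= 8 * 8 * 8 * 6
Running product: 8, 64, 512, 3072
N(V) = 3072


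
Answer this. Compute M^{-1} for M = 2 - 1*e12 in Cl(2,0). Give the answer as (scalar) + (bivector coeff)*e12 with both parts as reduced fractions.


M = 2 - 1*e12, where e12^2 = -1.
Since M commutes with its reverse ~M = a - b*e12, M * ~M = a^2 - b^2*e12^2 = a^2 + b^2.
So M^{-1} = ~M / (a^2 + b^2) = (a - b*e12)/(a^2 + b^2).
a^2 + b^2 = 4 + 1 = 5
Scalar part = 2/5 = 2/5
Bivector coeff = 1/5 = 1/5
M^{-1} = 2/5 + 1/5*e12


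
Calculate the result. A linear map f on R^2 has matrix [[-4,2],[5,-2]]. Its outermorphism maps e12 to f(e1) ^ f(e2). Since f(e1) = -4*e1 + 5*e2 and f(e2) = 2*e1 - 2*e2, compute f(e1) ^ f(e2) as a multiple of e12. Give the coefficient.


The outermorphism of a linear map f sends e1^e2 to f(e1)^f(e2).
f(e1) = -4*e1 + 5*e2
f(e2) = 2*e1 - 2*e2
f(e1) ^ f(e2) = (-4*e1 + 5*e2) ^ (2*e1 - 2*e2)
= (-4)*(-2)*e12 + 5*2*e21
= (8 - 10)*e12
= -2*e12
Coefficient = -2


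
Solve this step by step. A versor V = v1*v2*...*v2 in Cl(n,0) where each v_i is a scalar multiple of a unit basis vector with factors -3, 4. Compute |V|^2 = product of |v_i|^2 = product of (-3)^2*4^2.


Each vector v_i has |v_i|^2 = s_i^2
Squared scales: (-3)^2 = 9, 4^2 = 16
|V|^2 = 9 * 16
= 144


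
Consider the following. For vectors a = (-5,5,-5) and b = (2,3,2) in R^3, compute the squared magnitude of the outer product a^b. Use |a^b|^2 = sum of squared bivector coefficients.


a wedge b = (a1*b2 - a2*b1)*e12 + (a1*b3 - a3*b1)*e13 + (a2*b3 - a3*b2)*e23
e12 coeff: (-5)*3 - 5*2 = -15 - 10 = -25
e13 coeff: (-5)*2 - (-5)*2 = -10 - (-10) = 0
e23 coeff: 5*2 - (-5)*3 = 10 - (-15) = 25
|a wedge b|^2 = (-25)^2 + 0^2 + 25^2
= 625 + 0 + 625
= 1250


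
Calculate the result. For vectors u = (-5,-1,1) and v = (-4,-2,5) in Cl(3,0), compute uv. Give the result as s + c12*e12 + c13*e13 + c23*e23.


In Cl(3,0): e_i^2 = 1, e_ie_j = -e_je_i for i != j.
Scalar part = u . v = (-5)*(-4) + (-1)*(-2) + 1*5
= 20 + 2 + 5 = 27
e12 coeff = (-5)*(-2) - (-1)*(-4) = 10 - 4 = 6
e13 coeff = (-5)*5 - 1*(-4) = -25 - (-4) = -21
e23 coeff = (-1)*5 - 1*(-2) = -5 - (-2) = -3
uv = 27 + 6*e12 - 21*e13 - 3*e23


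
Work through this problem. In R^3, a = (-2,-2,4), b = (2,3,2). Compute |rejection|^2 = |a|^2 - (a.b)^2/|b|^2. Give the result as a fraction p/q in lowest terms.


|a|^2 = (-2)^2 + (-2)^2 + 4^2 = 24
|b|^2 = 2^2 + 3^2 + 2^2 = 17
a . b = (-2)*2 + (-2)*3 + 4*2 = -2
(a.b)^2 = (-2)^2 = 4
|rej|^2 = 24 - 4/17
= (408 - 4)/17
= 404/17
In lowest terms: 404/17


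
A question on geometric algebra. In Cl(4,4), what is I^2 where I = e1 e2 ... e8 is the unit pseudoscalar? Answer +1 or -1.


The pseudoscalar I = e1...e_n (product of all n generators) of Cl(p,q) satisfies I^2 = (-1)^(q + n(n-1)/2).
p = 4, q = 4, n = p + q = 8
n(n-1)/2 = 8 * 7 / 2 = 28
Exponent = q + n(n-1)/2 = 4 + 28 = 32
I^2 = (-1)^32 = +1


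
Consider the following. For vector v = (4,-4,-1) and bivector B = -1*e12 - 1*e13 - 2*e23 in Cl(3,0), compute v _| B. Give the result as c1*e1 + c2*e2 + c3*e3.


Left contraction v _| B = <vB>_1 (grade-1 part of the geometric product vB).
Using e1_|e12 = e2, e2_|e12 = -e1, e1_|e13 = e3, e3_|e13 = -e1, e2_|e23 = e3, e3_|e23 = -e2:
e1 coeff: -v2*b12 - v3*b13 = -(-4)*(-1) - (-1)*(-1) = -5
e2 coeff: v1*b12 - v3*b23 = (4)*(-1) - (-1)*(-2) = -6
e3 coeff: v1*b13 + v2*b23 = (4)*(-1) + (-4)*(-2) = 4
v _| B = -5*e1 - 6*e2 + 4*e3


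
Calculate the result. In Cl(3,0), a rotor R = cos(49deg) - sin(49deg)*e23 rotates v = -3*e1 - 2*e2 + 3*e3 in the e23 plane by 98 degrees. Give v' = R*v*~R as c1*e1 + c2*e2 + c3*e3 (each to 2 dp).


Rotor R = cos(49deg) - sin(49deg)*e23
Rotation angle theta = 2 * 49 = 98 degrees in the e23 plane (e2 -> e3).
The component perpendicular to the plane (e1) is invariant: v'_1 = v1 = -3.00
cos(98deg) = -0.1392, sin(98deg) = 0.9903
v'_2 = v2*cos(theta) - v3*sin(theta) = -2*(-0.1392) - 3*0.9903 = -2.69
v'_3 = v2*sin(theta) + v3*cos(theta) = -2*0.9903 + 3*(-0.1392) = -2.40
v' = -3.00*e1 - 2.69*e2 - 2.40*e3


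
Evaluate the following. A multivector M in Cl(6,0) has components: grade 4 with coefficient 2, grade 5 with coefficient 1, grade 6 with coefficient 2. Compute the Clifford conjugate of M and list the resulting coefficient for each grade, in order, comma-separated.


Clifford conjugate sign for grade k: (-1)^(k(k+1)/2)
Grade 4: (-1)^(4*5/2) = (-1)^10 = 1, coeff 2 -> 2
Grade 5: (-1)^(5*6/2) = (-1)^15 = -1, coeff 1 -> -1
Grade 6: (-1)^(6*7/2) = (-1)^21 = -1, coeff 2 -> -2
Conjugated coefficients: 2, -1, -2


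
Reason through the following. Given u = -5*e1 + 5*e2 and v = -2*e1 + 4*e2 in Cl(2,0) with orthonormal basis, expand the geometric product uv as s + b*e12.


Expand: (-5*e1 + 5*e2)(-2*e1 + 4*e2)
= (-5)*(-2)*e1e1 + (-5)*4*e1e2 + 5*(-2)*e2e1 + 5*4*e2e2
Using e1^2 = e2^2 = 1, e2e1 = -e1e2:
Scalar part s = (-5)*(-2) + 5*4 = 10 + 20 = 30
Bivector part b = (-5)*4 - 5*(-2) = -20 - (-10) = -10
uv = 30 - 10*e12


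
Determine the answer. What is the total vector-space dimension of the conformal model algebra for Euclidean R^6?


The conformal model of R^6 uses Cl(7,1): the 6 Euclidean generators plus two extra orthogonal generators e+ (e+^2 = +1) and e- (e-^2 = -1), from which the null vectors e0, einf are built.
Number of generators m = 6 + 2 = 8.
dim Cl(p,q) = 2^m = 2^8 = 256


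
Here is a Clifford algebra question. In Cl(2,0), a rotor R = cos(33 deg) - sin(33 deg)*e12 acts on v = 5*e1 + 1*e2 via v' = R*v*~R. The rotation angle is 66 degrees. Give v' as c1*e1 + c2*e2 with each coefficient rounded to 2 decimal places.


Rotor R = cos(33deg) - sin(33deg)*e12
Rotation angle theta = 2 * 33 = 66 degrees
v' = R*v*~R rotates v by theta.
cos(66deg) = 0.4067, sin(66deg) = 0.9135
v'_1 = 5*cos(66deg) - 1*sin(66deg)
= 5*0.4067 - 1*0.9135
= 1.12
v'_2 = 5*sin(66deg) + 1*cos(66deg)
= 5*0.9135 + 1*0.4067
= 4.97
v' = 1.12*e1 + 4.97*e2


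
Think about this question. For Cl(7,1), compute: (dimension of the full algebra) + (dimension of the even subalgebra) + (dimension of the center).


n = 7 + 1 = 8
Total dim = 2^8 = 256
Even subalgebra dim = 2^7 = 128
n is even, so center dim = 1
Sum = 256 + 128 + 1 = 385


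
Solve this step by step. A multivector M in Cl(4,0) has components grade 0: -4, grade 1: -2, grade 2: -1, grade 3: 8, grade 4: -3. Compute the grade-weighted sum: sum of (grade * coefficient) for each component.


Grade-weighted sum = sum of grade_k * coefficient_k
0*(-4) = 0
1*(-2) = -2
2*(-1) = -2
3*8 = 24
4*(-3) = -12
Total = 0 + (-2) + (-2) + 24 + (-12) = 8


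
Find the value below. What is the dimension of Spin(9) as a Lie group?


Spin(n) double-covers SO(n); both have Lie algebra so(n) of dimension n(n-1)/2.
n = 9
n(n-1) = 9 * 8 = 72
dim Spin(9) = 72/2 = 36


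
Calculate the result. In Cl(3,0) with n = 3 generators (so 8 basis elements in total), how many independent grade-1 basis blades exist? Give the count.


Number of grade-k basis blades in Cl(p,q) with n = p + q is C(n, k).
n = 3 + 0 = 3
C(3, 1) = 3! / (1! * 2!)
= 6 / (1 * 2)
= 3


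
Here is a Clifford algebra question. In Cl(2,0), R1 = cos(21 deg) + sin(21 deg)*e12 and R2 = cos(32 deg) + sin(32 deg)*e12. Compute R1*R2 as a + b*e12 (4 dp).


Same-plane rotors commute and their half-angles add:
R1*R2 = cos(a1 + a2) + sin(a1 + a2)*e12.
a1 + a2 = 21 + 32 = 53 deg
cos(53 deg) = 0.6018
sin(53 deg) = 0.7986
R1*R2 = 0.6018 + 0.7986*e12


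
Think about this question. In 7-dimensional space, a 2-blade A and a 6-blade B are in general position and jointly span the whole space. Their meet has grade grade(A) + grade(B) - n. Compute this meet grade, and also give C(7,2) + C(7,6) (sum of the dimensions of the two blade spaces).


Meet grade = grade(A) + grade(B) - n
= 2 + 6 - 7 = 1
C(7,2) = 21
C(7,6) = 7
dim_A + dim_B = 21 + 7 = 28


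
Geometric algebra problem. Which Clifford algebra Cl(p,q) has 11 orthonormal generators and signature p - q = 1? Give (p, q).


We need p + q = 11 and p - q = 1.
Adding: 2p = 11 + 1 = 12, so p = 6.
Then q = 11 - 6 = 5.
(p, q) = (6, 5)


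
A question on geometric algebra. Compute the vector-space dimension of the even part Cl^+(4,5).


Even subalgebra dimension = 2^(n-1)
n = 4 + 5 = 9
2^(9 - 1) = 2^8 = 256
Verification: sum of C(9,k) for even k = 1 + 36 + 126 + 84 + 9 = 256
Result = 256


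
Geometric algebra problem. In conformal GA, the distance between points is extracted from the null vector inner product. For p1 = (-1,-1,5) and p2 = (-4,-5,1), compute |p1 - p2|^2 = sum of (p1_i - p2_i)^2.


p1 - p2 = (3, 4, 4)
|p1 - p2|^2 = 3^2 + 4^2 + 4^2
= 9 + 16 + 16
= 41


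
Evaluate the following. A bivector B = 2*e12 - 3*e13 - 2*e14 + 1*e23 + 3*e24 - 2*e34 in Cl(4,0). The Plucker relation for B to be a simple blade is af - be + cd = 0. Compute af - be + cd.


Plucker relation: af - be + cd
a*f = 2*(-2) = -4
b*e = (-3)*3 = -9
c*d = (-2)*1 = -2
af - be + cd = -4 - (-9) + (-2)
= 3


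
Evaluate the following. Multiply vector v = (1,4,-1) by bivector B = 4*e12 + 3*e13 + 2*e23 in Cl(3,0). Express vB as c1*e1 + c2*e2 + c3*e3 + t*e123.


vB has grade-1 (vector) and grade-3 (trivector) parts: vB = (v _| B) + (v ^ B).
Vector part <vB>_1:
  e1: -v2*b12 - v3*b13 = -(4)*(4) - (-1)*(3) = -13
  e2: v1*b12 - v3*b23 = (1)*(4) - (-1)*(2) = 6
  e3: v1*b13 + v2*b23 = (1)*(3) + (4)*(2) = 11
Trivector part <vB>_3:
  e123: v1*b23 - v2*b13 + v3*b12 = (1)*(2) - (4)*(3) + (-1)*(4) = -14
vB = -13*e1 + 6*e2 + 11*e3 - 14*e123


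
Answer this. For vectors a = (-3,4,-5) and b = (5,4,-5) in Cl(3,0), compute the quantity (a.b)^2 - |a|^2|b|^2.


a . b = (-3)*5 + 4*4 + (-5)*(-5)
= -15 + 16 + 25 = 26
|a|^2 = (-3)^2 + 4^2 + (-5)^2 = 50
|b|^2 = 5^2 + 4^2 + (-5)^2 = 66
(a.b)^2 = 26^2 = 676
|a|^2 * |b|^2 = 50 * 66 = 3300
Result = 676 - 3300 = -2624


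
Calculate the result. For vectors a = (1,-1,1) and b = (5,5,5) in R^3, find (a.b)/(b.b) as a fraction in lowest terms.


Projection coefficient = (a . b) / (b . b)
a . b = 1*5 + (-1)*5 + 1*5
= 5 + (-5) + 5 = 5
b . b = 5^2 + 5^2 + 5^2
= 25 + 25 + 25 = 75
Coefficient = 5/75
In lowest terms: 1/15


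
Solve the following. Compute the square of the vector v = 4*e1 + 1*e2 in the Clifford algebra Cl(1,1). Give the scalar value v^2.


v^2 = sum of c_i^2 * e_i^2
Positive signature terms (e_i^2 = +1): 4^2 = 16
Negative signature terms (e_j^2 = -1): 1^2 = 1
v^2 = 16 - 1 = 15


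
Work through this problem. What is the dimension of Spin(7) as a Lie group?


Spin(n) double-covers SO(n); both have Lie algebra so(n) of dimension n(n-1)/2.
n = 7
n(n-1) = 7 * 6 = 42
dim Spin(7) = 42/2 = 21


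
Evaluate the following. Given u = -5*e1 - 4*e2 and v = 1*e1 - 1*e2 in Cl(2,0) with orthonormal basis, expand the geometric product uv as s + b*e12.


Expand: (-5*e1 - 4*e2)(1*e1 - 1*e2)
= (-5)*1*e1e1 + (-5)*(-1)*e1e2 + (-4)*1*e2e1 + (-4)*(-1)*e2e2
Using e1^2 = e2^2 = 1, e2e1 = -e1e2:
Scalar part s = (-5)*1 + (-4)*(-1) = -5 + 4 = -1
Bivector part b = (-5)*(-1) - (-4)*1 = 5 - (-4) = 9
uv = -1 + 9*e12


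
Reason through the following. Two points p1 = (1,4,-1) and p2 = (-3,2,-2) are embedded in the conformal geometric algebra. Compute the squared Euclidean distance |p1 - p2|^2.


p1 - p2 = (4, 2, 1)
|p1 - p2|^2 = 4^2 + 2^2 + 1^2
= 16 + 4 + 1
= 21


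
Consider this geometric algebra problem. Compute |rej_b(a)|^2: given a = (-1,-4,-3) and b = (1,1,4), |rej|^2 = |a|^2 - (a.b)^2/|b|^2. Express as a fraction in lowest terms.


|a|^2 = (-1)^2 + (-4)^2 + (-3)^2 = 26
|b|^2 = 1^2 + 1^2 + 4^2 = 18
a . b = (-1)*1 + (-4)*1 + (-3)*4 = -17
(a.b)^2 = (-17)^2 = 289
|rej|^2 = 26 - 289/18
= (468 - 289)/18
= 179/18
In lowest terms: 179/18


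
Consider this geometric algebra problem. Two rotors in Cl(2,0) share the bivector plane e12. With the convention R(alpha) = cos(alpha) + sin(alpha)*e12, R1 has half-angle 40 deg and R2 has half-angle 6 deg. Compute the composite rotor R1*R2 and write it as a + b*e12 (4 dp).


Same-plane rotors commute and their half-angles add:
R1*R2 = cos(a1 + a2) + sin(a1 + a2)*e12.
a1 + a2 = 40 + 6 = 46 deg
cos(46 deg) = 0.6947
sin(46 deg) = 0.7193
R1*R2 = 0.6947 + 0.7193*e12


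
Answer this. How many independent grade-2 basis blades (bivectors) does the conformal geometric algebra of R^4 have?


The conformal model of R^4 uses Cl(5,1) with m = 4 + 2 = 6 generators.
Number of grade-2 blades = C(m, 2) = C(6, 2)
= 6*5/2 = 15


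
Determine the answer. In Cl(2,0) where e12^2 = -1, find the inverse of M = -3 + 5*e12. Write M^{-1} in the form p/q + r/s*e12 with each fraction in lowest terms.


M = -3 + 5*e12, where e12^2 = -1.
Since M commutes with its reverse ~M = a - b*e12, M * ~M = a^2 - b^2*e12^2 = a^2 + b^2.
So M^{-1} = ~M / (a^2 + b^2) = (a - b*e12)/(a^2 + b^2).
a^2 + b^2 = 9 + 25 = 34
Scalar part = -3/34 = -3/34
Bivector coeff = -5/34 = -5/34
M^{-1} = -3/34 - 5/34*e12


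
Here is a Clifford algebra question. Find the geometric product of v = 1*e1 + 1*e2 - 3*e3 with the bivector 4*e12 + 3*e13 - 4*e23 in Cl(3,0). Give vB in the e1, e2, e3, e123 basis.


vB has grade-1 (vector) and grade-3 (trivector) parts: vB = (v _| B) + (v ^ B).
Vector part <vB>_1:
  e1: -v2*b12 - v3*b13 = -(1)*(4) - (-3)*(3) = 5
  e2: v1*b12 - v3*b23 = (1)*(4) - (-3)*(-4) = -8
  e3: v1*b13 + v2*b23 = (1)*(3) + (1)*(-4) = -1
Trivector part <vB>_3:
  e123: v1*b23 - v2*b13 + v3*b12 = (1)*(-4) - (1)*(3) + (-3)*(4) = -19
vB = 5*e1 - 8*e2 - 1*e3 - 19*e123


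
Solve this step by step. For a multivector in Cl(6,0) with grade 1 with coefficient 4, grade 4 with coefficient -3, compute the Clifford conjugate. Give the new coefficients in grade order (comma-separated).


Clifford conjugate sign for grade k: (-1)^(k(k+1)/2)
Grade 1: (-1)^(1*2/2) = (-1)^1 = -1, coeff 4 -> -4
Grade 4: (-1)^(4*5/2) = (-1)^10 = 1, coeff -3 -> -3
Conjugated coefficients: -4, -3


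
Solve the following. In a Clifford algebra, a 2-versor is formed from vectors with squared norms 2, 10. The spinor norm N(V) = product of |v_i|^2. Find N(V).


Spinor norm N(V) = |v1|^2 * |v2|^2 * ... * |v2|^2
= 2 * 10
Running product: 2, 20
N(V) = 20


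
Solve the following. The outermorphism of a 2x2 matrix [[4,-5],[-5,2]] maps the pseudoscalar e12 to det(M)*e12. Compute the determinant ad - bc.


The outermorphism of a linear map f sends e1^e2 to f(e1)^f(e2).
f(e1) = 4*e1 - 5*e2
f(e2) = -5*e1 + 2*e2
f(e1) ^ f(e2) = (4*e1 - 5*e2) ^ (-5*e1 + 2*e2)
= 4*2*e12 + (-5)*(-5)*e21
= (8 - 25)*e12
= -17*e12
Coefficient = -17


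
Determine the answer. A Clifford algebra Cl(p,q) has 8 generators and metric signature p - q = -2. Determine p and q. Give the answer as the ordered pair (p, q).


We need p + q = 8 and p - q = -2.
Adding: 2p = 8 + (-2) = 6, so p = 3.
Then q = 8 - 3 = 5.
(p, q) = (3, 5)


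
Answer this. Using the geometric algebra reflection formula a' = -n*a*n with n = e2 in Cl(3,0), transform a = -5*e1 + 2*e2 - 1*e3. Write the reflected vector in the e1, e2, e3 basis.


Reflection formula: a' = -n*a*n, with n = e2 (unit vector, n^2 = 1).
For reflection through hyperplane perp to e2:
The component along e2 flips sign, others stay.
a = (-5, 2, -1)
a' = (-5, -2, -1)
a' = -5*e1 - 2*e2 - 1*e3


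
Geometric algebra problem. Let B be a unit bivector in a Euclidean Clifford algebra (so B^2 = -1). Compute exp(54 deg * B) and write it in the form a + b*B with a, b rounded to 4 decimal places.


For a unit bivector B with B^2 = -1, the exponential series gives
e^(theta*B) = cos(theta) + sin(theta)*B (the GA analogue of Euler's formula).
theta = 54 degrees = 0.942478 rad
cos(54 deg) = 0.5878
sin(54 deg) = 0.8090
exp(theta*B) = 0.5878 + 0.8090*B


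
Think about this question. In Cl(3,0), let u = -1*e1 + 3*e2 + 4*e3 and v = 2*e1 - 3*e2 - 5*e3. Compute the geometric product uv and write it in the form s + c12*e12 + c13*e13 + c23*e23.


In Cl(3,0): e_i^2 = 1, e_ie_j = -e_je_i for i != j.
Scalar part = u . v = (-1)*2 + 3*(-3) + 4*(-5)
= -2 + (-9) + (-20) = -31
e12 coeff = (-1)*(-3) - 3*2 = 3 - 6 = -3
e13 coeff = (-1)*(-5) - 4*2 = 5 - 8 = -3
e23 coeff = 3*(-5) - 4*(-3) = -15 - (-12) = -3
uv = -31 - 3*e12 - 3*e13 - 3*e23


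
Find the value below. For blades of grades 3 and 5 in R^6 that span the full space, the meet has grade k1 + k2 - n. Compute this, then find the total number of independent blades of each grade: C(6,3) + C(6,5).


Meet grade = grade(A) + grade(B) - n
= 3 + 5 - 6 = 2
C(6,3) = 20
C(6,5) = 6
dim_A + dim_B = 20 + 6 = 26


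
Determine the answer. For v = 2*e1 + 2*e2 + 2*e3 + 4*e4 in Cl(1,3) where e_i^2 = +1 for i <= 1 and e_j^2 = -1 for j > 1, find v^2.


v^2 = sum of c_i^2 * e_i^2
Positive signature terms (e_i^2 = +1): 2^2 = 4
Negative signature terms (e_j^2 = -1): 2^2 + 2^2 + 4^2 = 24
v^2 = 4 - 24 = -20


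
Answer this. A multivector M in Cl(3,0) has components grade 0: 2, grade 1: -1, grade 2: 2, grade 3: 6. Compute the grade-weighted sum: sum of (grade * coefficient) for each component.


Grade-weighted sum = sum of grade_k * coefficient_k
0*2 = 0
1*(-1) = -1
2*2 = 4
3*6 = 18
Total = 0 + (-1) + 4 + 18 = 21


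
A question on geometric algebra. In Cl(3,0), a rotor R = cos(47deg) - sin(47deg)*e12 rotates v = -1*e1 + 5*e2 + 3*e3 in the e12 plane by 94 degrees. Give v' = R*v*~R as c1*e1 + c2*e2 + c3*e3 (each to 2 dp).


Rotor R = cos(47deg) - sin(47deg)*e12
Rotation angle theta = 2 * 47 = 94 degrees in the e12 plane (e1 -> e2).
The component perpendicular to the plane (e3) is invariant: v'_3 = v3 = 3.00
cos(94deg) = -0.0698, sin(94deg) = 0.9976
v'_1 = v1*cos(theta) - v2*sin(theta) = -1*(-0.0698) - 5*0.9976 = -4.92
v'_2 = v1*sin(theta) + v2*cos(theta) = -1*0.9976 + 5*(-0.0698) = -1.35
v' = -4.92*e1 - 1.35*e2 + 3.00*e3


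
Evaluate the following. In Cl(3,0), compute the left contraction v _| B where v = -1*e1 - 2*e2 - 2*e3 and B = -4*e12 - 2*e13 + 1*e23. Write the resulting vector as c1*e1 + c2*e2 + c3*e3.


Left contraction v _| B = <vB>_1 (grade-1 part of the geometric product vB).
Using e1_|e12 = e2, e2_|e12 = -e1, e1_|e13 = e3, e3_|e13 = -e1, e2_|e23 = e3, e3_|e23 = -e2:
e1 coeff: -v2*b12 - v3*b13 = -(-2)*(-4) - (-2)*(-2) = -12
e2 coeff: v1*b12 - v3*b23 = (-1)*(-4) - (-2)*(1) = 6
e3 coeff: v1*b13 + v2*b23 = (-1)*(-2) + (-2)*(1) = 0
v _| B = -12*e1 + 6*e2 + 0*e3


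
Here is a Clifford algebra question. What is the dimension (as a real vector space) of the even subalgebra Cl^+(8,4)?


Even subalgebra dimension = 2^(n-1)
n = 8 + 4 = 12
2^(12 - 1) = 2^11 = 2048
Verification: sum of C(12,k) for even k = 1 + 66 + 495 + 924 + 495 + 66 + 1 = 2048
Result = 2048


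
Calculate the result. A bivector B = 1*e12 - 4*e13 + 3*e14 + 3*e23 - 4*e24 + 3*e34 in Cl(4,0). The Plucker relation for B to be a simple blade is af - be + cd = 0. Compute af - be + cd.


Plucker relation: af - be + cd
a*f = 1*3 = 3
b*e = (-4)*(-4) = 16
c*d = 3*3 = 9
af - be + cd = 3 - 16 + 9
= -4


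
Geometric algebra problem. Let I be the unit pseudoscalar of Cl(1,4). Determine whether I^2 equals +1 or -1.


The pseudoscalar I = e1...e_n (product of all n generators) of Cl(p,q) satisfies I^2 = (-1)^(q + n(n-1)/2).
p = 1, q = 4, n = p + q = 5
n(n-1)/2 = 5 * 4 / 2 = 10
Exponent = q + n(n-1)/2 = 4 + 10 = 14
I^2 = (-1)^14 = +1


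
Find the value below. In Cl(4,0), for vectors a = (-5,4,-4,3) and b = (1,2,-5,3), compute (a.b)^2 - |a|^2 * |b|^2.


a . b = (-5)*1 + 4*2 + (-4)*(-5) + 3*3
= -5 + 8 + 20 + 9 = 32
|a|^2 = (-5)^2 + 4^2 + (-4)^2 + 3^2 = 66
|b|^2 = 1^2 + 2^2 + (-5)^2 + 3^2 = 39
(a.b)^2 = 32^2 = 1024
|a|^2 * |b|^2 = 66 * 39 = 2574
Result = 1024 - 2574 = -1550


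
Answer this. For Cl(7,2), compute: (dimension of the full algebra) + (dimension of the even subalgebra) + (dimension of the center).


n = 7 + 2 = 9
Total dim = 2^9 = 512
Even subalgebra dim = 2^8 = 256
n is odd, so center dim = 2
Sum = 512 + 256 + 2 = 770


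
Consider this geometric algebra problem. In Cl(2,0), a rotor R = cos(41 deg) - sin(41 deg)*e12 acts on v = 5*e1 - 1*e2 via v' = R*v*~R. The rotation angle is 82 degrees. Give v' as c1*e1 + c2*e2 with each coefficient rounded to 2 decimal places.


Rotor R = cos(41deg) - sin(41deg)*e12
Rotation angle theta = 2 * 41 = 82 degrees
v' = R*v*~R rotates v by theta.
cos(82deg) = 0.1392, sin(82deg) = 0.9903
v'_1 = 5*cos(82deg) - (-1)*sin(82deg)
= 5*0.1392 - (-1)*0.9903
= 1.69
v'_2 = 5*sin(82deg) + (-1)*cos(82deg)
= 5*0.9903 + (-1)*0.1392
= 4.81
v' = 1.69*e1 + 4.81*e2


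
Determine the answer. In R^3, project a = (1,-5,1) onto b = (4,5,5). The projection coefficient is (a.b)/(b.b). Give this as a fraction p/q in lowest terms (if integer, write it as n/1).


Projection coefficient = (a . b) / (b . b)
a . b = 1*4 + (-5)*5 + 1*5
= 4 + (-25) + 5 = -16
b . b = 4^2 + 5^2 + 5^2
= 16 + 25 + 25 = 66
Coefficient = -16/66
In lowest terms: -8/33


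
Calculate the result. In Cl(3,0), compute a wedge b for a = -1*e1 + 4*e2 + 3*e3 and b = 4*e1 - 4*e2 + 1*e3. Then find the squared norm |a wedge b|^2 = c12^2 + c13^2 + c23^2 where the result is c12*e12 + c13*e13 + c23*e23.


a wedge b = (a1*b2 - a2*b1)*e12 + (a1*b3 - a3*b1)*e13 + (a2*b3 - a3*b2)*e23
e12 coeff: (-1)*(-4) - 4*4 = 4 - 16 = -12
e13 coeff: (-1)*1 - 3*4 = -1 - 12 = -13
e23 coeff: 4*1 - 3*(-4) = 4 - (-12) = 16
|a wedge b|^2 = (-12)^2 + (-13)^2 + 16^2
= 144 + 169 + 256
= 569


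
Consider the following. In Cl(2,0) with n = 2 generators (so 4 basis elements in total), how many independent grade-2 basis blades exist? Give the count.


Number of grade-k basis blades in Cl(p,q) with n = p + q is C(n, k).
n = 2 + 0 = 2
C(2, 2) = 2! / (2! * 0!)
= 2 / (2 * 1)
= 1


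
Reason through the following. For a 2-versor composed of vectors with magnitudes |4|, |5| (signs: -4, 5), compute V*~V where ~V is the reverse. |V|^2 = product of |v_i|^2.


Each vector v_i has |v_i|^2 = s_i^2
Squared scales: (-4)^2 = 16, 5^2 = 25
|V|^2 = 16 * 25
= 400


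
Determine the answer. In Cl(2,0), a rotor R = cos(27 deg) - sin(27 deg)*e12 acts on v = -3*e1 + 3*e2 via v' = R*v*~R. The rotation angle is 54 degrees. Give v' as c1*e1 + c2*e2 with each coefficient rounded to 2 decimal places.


Rotor R = cos(27deg) - sin(27deg)*e12
Rotation angle theta = 2 * 27 = 54 degrees
v' = R*v*~R rotates v by theta.
cos(54deg) = 0.5878, sin(54deg) = 0.8090
v'_1 = -3*cos(54deg) - 3*sin(54deg)
= -3*0.5878 - 3*0.8090
= -4.19
v'_2 = -3*sin(54deg) + 3*cos(54deg)
= -3*0.8090 + 3*0.5878
= -0.66
v' = -4.19*e1 - 0.66*e2


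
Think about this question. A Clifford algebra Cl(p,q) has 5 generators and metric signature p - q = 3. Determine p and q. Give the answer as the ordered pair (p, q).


We need p + q = 5 and p - q = 3.
Adding: 2p = 5 + 3 = 8, so p = 4.
Then q = 5 - 4 = 1.
(p, q) = (4, 1)


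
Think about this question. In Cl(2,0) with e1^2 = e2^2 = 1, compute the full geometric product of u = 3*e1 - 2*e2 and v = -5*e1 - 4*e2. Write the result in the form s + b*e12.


Expand: (3*e1 - 2*e2)(-5*e1 - 4*e2)
= 3*(-5)*e1e1 + 3*(-4)*e1e2 + (-2)*(-5)*e2e1 + (-2)*(-4)*e2e2
Using e1^2 = e2^2 = 1, e2e1 = -e1e2:
Scalar part s = 3*(-5) + (-2)*(-4) = -15 + 8 = -7
Bivector part b = 3*(-4) - (-2)*(-5) = -12 - 10 = -22
uv = -7 - 22*e12


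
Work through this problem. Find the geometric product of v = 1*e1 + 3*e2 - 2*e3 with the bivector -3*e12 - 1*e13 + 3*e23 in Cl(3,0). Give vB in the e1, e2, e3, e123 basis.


vB has grade-1 (vector) and grade-3 (trivector) parts: vB = (v _| B) + (v ^ B).
Vector part <vB>_1:
  e1: -v2*b12 - v3*b13 = -(3)*(-3) - (-2)*(-1) = 7
  e2: v1*b12 - v3*b23 = (1)*(-3) - (-2)*(3) = 3
  e3: v1*b13 + v2*b23 = (1)*(-1) + (3)*(3) = 8
Trivector part <vB>_3:
  e123: v1*b23 - v2*b13 + v3*b12 = (1)*(3) - (3)*(-1) + (-2)*(-3) = 12
vB = 7*e1 + 3*e2 + 8*e3 + 12*e123


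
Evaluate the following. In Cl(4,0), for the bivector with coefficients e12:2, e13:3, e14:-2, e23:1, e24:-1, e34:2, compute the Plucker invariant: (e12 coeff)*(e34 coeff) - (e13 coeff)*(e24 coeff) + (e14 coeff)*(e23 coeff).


Plucker relation: af - be + cd
a*f = 2*2 = 4
b*e = 3*(-1) = -3
c*d = (-2)*1 = -2
af - be + cd = 4 - (-3) + (-2)
= 5


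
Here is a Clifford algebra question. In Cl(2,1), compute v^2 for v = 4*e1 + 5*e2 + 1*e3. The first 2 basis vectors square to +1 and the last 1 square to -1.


v^2 = sum of c_i^2 * e_i^2
Positive signature terms (e_i^2 = +1): 4^2 + 5^2 = 41
Negative signature terms (e_j^2 = -1): 1^2 = 1
v^2 = 41 - 1 = 40


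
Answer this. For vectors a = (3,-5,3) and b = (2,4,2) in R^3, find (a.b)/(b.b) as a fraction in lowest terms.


Projection coefficient = (a . b) / (b . b)
a . b = 3*2 + (-5)*4 + 3*2
= 6 + (-20) + 6 = -8
b . b = 2^2 + 4^2 + 2^2
= 4 + 16 + 4 = 24
Coefficient = -8/24
In lowest terms: -1/3


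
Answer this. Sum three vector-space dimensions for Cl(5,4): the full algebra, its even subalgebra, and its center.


n = 5 + 4 = 9
Total dim = 2^9 = 512
Even subalgebra dim = 2^8 = 256
n is odd, so center dim = 2
Sum = 512 + 256 + 2 = 770


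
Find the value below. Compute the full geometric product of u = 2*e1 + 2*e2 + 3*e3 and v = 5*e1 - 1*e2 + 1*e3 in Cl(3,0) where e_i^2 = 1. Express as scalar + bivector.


In Cl(3,0): e_i^2 = 1, e_ie_j = -e_je_i for i != j.
Scalar part = u . v = 2*5 + 2*(-1) + 3*1
= 10 + (-2) + 3 = 11
e12 coeff = 2*(-1) - 2*5 = -2 - 10 = -12
e13 coeff = 2*1 - 3*5 = 2 - 15 = -13
e23 coeff = 2*1 - 3*(-1) = 2 - (-3) = 5
uv = 11 - 12*e12 - 13*e13 + 5*e23


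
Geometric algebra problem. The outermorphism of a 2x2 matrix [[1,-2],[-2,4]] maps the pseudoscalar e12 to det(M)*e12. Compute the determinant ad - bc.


The outermorphism of a linear map f sends e1^e2 to f(e1)^f(e2).
f(e1) = 1*e1 - 2*e2
f(e2) = -2*e1 + 4*e2
f(e1) ^ f(e2) = (1*e1 - 2*e2) ^ (-2*e1 + 4*e2)
= 1*4*e12 + (-2)*(-2)*e21
= (4 - 4)*e12
= 0*e12
Coefficient = 0


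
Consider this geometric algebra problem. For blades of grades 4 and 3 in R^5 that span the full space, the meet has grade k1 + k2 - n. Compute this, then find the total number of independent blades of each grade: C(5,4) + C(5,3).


Meet grade = grade(A) + grade(B) - n
= 4 + 3 - 5 = 2
C(5,4) = 5
C(5,3) = 10
dim_A + dim_B = 5 + 10 = 15


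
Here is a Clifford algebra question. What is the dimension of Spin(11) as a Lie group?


Spin(n) double-covers SO(n); both have Lie algebra so(n) of dimension n(n-1)/2.
n = 11
n(n-1) = 11 * 10 = 110
dim Spin(11) = 110/2 = 55


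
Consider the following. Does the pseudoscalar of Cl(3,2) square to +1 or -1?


The pseudoscalar I = e1...e_n (product of all n generators) of Cl(p,q) satisfies I^2 = (-1)^(q + n(n-1)/2).
p = 3, q = 2, n = p + q = 5
n(n-1)/2 = 5 * 4 / 2 = 10
Exponent = q + n(n-1)/2 = 2 + 10 = 12
I^2 = (-1)^12 = +1


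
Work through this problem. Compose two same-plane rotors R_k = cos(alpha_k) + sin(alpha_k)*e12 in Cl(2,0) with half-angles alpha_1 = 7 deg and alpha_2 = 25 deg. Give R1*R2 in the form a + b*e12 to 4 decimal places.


Same-plane rotors commute and their half-angles add:
R1*R2 = cos(a1 + a2) + sin(a1 + a2)*e12.
a1 + a2 = 7 + 25 = 32 deg
cos(32 deg) = 0.8480
sin(32 deg) = 0.5299
R1*R2 = 0.8480 + 0.5299*e12


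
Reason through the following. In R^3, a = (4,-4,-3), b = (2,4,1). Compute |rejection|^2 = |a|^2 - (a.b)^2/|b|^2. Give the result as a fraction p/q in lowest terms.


|a|^2 = 4^2 + (-4)^2 + (-3)^2 = 41
|b|^2 = 2^2 + 4^2 + 1^2 = 21
a . b = 4*2 + (-4)*4 + (-3)*1 = -11
(a.b)^2 = (-11)^2 = 121
|rej|^2 = 41 - 121/21
= (861 - 121)/21
= 740/21
In lowest terms: 740/21


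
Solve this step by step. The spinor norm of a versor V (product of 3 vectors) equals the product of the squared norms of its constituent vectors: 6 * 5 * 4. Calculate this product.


Spinor norm N(V) = |v1|^2 * |v2|^2 * ... * |v3|^2
= 6 * 5 * 4
Running product: 6, 30, 120
N(V) = 120


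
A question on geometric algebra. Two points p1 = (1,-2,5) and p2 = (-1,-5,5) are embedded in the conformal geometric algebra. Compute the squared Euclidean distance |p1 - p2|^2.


p1 - p2 = (2, 3, 0)
|p1 - p2|^2 = 2^2 + 3^2 + 0^2
= 4 + 9 + 0
= 13


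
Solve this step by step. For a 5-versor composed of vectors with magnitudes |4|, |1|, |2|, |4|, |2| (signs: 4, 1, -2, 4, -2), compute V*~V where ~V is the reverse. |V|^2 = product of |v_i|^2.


Each vector v_i has |v_i|^2 = s_i^2
Squared scales: 4^2 = 16, 1^2 = 1, (-2)^2 = 4, 4^2 = 16, (-2)^2 = 4
|V|^2 = 16 * 1 * 4 * 16 * 4
= 4096


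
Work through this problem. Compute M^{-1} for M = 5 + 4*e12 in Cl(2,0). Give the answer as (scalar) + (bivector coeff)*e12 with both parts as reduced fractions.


M = 5 + 4*e12, where e12^2 = -1.
Since M commutes with its reverse ~M = a - b*e12, M * ~M = a^2 - b^2*e12^2 = a^2 + b^2.
So M^{-1} = ~M / (a^2 + b^2) = (a - b*e12)/(a^2 + b^2).
a^2 + b^2 = 25 + 16 = 41
Scalar part = 5/41 = 5/41
Bivector coeff = -4/41 = -4/41
M^{-1} = 5/41 - 4/41*e12


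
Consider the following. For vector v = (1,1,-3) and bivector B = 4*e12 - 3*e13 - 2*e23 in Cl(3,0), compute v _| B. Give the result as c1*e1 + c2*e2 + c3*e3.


Left contraction v _| B = <vB>_1 (grade-1 part of the geometric product vB).
Using e1_|e12 = e2, e2_|e12 = -e1, e1_|e13 = e3, e3_|e13 = -e1, e2_|e23 = e3, e3_|e23 = -e2:
e1 coeff: -v2*b12 - v3*b13 = -(1)*(4) - (-3)*(-3) = -13
e2 coeff: v1*b12 - v3*b23 = (1)*(4) - (-3)*(-2) = -2
e3 coeff: v1*b13 + v2*b23 = (1)*(-3) + (1)*(-2) = -5
v _| B = -13*e1 - 2*e2 - 5*e3


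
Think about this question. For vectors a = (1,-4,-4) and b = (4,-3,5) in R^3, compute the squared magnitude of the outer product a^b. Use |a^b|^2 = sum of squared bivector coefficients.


a wedge b = (a1*b2 - a2*b1)*e12 + (a1*b3 - a3*b1)*e13 + (a2*b3 - a3*b2)*e23
e12 coeff: 1*(-3) - (-4)*4 = -3 - (-16) = 13
e13 coeff: 1*5 - (-4)*4 = 5 - (-16) = 21
e23 coeff: (-4)*5 - (-4)*(-3) = -20 - 12 = -32
|a wedge b|^2 = 13^2 + 21^2 + (-32)^2
= 169 + 441 + 1024
= 1634


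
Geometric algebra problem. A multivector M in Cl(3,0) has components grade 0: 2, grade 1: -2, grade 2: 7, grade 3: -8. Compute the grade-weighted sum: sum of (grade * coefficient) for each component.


Grade-weighted sum = sum of grade_k * coefficient_k
0*2 = 0
1*(-2) = -2
2*7 = 14
3*(-8) = -24
Total = 0 + (-2) + 14 + (-24) = -12


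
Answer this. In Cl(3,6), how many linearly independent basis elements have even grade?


Even subalgebra dimension = 2^(n-1)
n = 3 + 6 = 9
2^(9 - 1) = 2^8 = 256
Verification: sum of C(9,k) for even k = 1 + 36 + 126 + 84 + 9 = 256
Result = 256


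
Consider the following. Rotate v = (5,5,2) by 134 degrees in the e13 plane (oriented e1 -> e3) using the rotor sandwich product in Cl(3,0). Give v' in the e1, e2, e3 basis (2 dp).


Rotor R = cos(67deg) - sin(67deg)*e13
Rotation angle theta = 2 * 67 = 134 degrees in the e13 plane (e1 -> e3).
The component perpendicular to the plane (e2) is invariant: v'_2 = v2 = 5.00
cos(134deg) = -0.6947, sin(134deg) = 0.7193
v'_1 = v1*cos(theta) - v3*sin(theta) = 5*(-0.6947) - 2*0.7193 = -4.91
v'_3 = v1*sin(theta) + v3*cos(theta) = 5*0.7193 + 2*(-0.6947) = 2.21
v' = -4.91*e1 + 5.00*e2 + 2.21*e3


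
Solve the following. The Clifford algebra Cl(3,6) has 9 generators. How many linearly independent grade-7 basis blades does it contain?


Number of grade-k basis blades in Cl(p,q) with n = p + q is C(n, k).
n = 3 + 6 = 9
C(9, 7) = 9! / (7! * 2!)
= 362880 / (5040 * 2)
= 36


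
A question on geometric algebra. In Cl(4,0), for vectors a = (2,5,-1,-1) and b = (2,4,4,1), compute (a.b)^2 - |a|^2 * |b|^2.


a . b = 2*2 + 5*4 + (-1)*4 + (-1)*1
= 4 + 20 + (-4) + (-1) = 19
|a|^2 = 2^2 + 5^2 + (-1)^2 + (-1)^2 = 31
|b|^2 = 2^2 + 4^2 + 4^2 + 1^2 = 37
(a.b)^2 = 19^2 = 361
|a|^2 * |b|^2 = 31 * 37 = 1147
Result = 361 - 1147 = -786


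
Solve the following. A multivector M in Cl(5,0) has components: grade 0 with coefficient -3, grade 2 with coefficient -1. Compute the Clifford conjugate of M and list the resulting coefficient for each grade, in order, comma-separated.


Clifford conjugate sign for grade k: (-1)^(k(k+1)/2)
Grade 0: (-1)^(0*1/2) = (-1)^0 = 1, coeff -3 -> -3
Grade 2: (-1)^(2*3/2) = (-1)^3 = -1, coeff -1 -> 1
Conjugated coefficients: -3, 1


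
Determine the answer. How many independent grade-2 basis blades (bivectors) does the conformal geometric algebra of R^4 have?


The conformal model of R^4 uses Cl(5,1) with m = 4 + 2 = 6 generators.
Number of grade-2 blades = C(m, 2) = C(6, 2)
= 6*5/2 = 15


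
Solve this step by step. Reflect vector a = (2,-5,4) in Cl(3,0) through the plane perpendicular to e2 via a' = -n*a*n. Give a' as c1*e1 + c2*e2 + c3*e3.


Reflection formula: a' = -n*a*n, with n = e2 (unit vector, n^2 = 1).
For reflection through hyperplane perp to e2:
The component along e2 flips sign, others stay.
a = (2, -5, 4)
a' = (2, 5, 4)
a' = 2*e1 + 5*e2 + 4*e3


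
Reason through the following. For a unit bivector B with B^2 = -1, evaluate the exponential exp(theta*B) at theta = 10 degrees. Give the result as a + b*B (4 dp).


For a unit bivector B with B^2 = -1, the exponential series gives
e^(theta*B) = cos(theta) + sin(theta)*B (the GA analogue of Euler's formula).
theta = 10 degrees = 0.174533 rad
cos(10 deg) = 0.9848
sin(10 deg) = 0.1736
exp(theta*B) = 0.9848 + 0.1736*B


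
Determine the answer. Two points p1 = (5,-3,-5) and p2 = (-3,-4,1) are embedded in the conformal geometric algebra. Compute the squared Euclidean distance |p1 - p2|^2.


p1 - p2 = (8, 1, -6)
|p1 - p2|^2 = 8^2 + 1^2 + (-6)^2
= 64 + 1 + 36
= 101


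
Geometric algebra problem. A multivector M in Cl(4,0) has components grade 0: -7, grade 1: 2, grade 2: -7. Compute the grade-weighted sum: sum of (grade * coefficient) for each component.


Grade-weighted sum = sum of grade_k * coefficient_k
0*(-7) = 0
1*2 = 2
2*(-7) = -14
Total = 0 + 2 + (-14) = -12


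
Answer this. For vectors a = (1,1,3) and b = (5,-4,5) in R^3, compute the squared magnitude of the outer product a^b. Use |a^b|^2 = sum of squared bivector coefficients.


a wedge b = (a1*b2 - a2*b1)*e12 + (a1*b3 - a3*b1)*e13 + (a2*b3 - a3*b2)*e23
e12 coeff: 1*(-4) - 1*5 = -4 - 5 = -9
e13 coeff: 1*5 - 3*5 = 5 - 15 = -10
e23 coeff: 1*5 - 3*(-4) = 5 - (-12) = 17
|a wedge b|^2 = (-9)^2 + (-10)^2 + 17^2
= 81 + 100 + 289
= 470


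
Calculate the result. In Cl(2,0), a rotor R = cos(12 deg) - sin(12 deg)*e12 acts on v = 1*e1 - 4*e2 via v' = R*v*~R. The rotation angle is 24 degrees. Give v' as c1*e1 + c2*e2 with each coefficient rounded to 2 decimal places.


Rotor R = cos(12deg) - sin(12deg)*e12
Rotation angle theta = 2 * 12 = 24 degrees
v' = R*v*~R rotates v by theta.
cos(24deg) = 0.9135, sin(24deg) = 0.4067
v'_1 = 1*cos(24deg) - (-4)*sin(24deg)
= 1*0.9135 - (-4)*0.4067
= 2.54
v'_2 = 1*sin(24deg) + (-4)*cos(24deg)
= 1*0.4067 + (-4)*0.9135
= -3.25
v' = 2.54*e1 - 3.25*e2


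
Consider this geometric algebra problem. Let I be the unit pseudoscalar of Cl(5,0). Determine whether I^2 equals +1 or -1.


The pseudoscalar I = e1...e_n (product of all n generators) of Cl(p,q) satisfies I^2 = (-1)^(q + n(n-1)/2).
p = 5, q = 0, n = p + q = 5
n(n-1)/2 = 5 * 4 / 2 = 10
Exponent = q + n(n-1)/2 = 0 + 10 = 10
I^2 = (-1)^10 = +1


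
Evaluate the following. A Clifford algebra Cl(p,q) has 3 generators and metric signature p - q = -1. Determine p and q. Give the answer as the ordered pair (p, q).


We need p + q = 3 and p - q = -1.
Adding: 2p = 3 + (-1) = 2, so p = 1.
Then q = 3 - 1 = 2.
(p, q) = (1, 2)
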